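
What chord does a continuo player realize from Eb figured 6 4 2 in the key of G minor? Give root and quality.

The figures 6 4 2 indicate a seventh chord in third inversion.
In third inversion the root lies a second above the bass: a second above Eb in G minor is F.
The chord tones are Eb, F, A, C, giving F dominant seventh.

F dominant seventh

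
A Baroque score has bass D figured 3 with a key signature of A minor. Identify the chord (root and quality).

The figures 3 indicate a triad in root position.
In root position the bass is the root, so the root is D.
The chord tones are D, F, A, giving D minor.

D minor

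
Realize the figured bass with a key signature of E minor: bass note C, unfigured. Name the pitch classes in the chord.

C, E, G

An unfigured bass implies 5/3.
A third above C in this key is E.
A fifth above C in this key is G.
Together with the bass C, this spells C major in root position.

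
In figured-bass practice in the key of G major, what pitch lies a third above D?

Counting 2 letter steps above D lands on F; in G major, that letter is F#.

F#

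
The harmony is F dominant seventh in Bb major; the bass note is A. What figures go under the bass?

A is the third of F dominant seventh, so the chord is in first inversion.
A seventh chord in first inversion is figured 6/5/3, conventionally abbreviated 6/5.

6/5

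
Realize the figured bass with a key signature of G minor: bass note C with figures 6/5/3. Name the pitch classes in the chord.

C, Eb, G, A

A third above C in this key is Eb.
A fifth above C in this key is G.
A sixth above C in this key is A.
Together with the bass C, this spells A half-diminished seventh in first inversion.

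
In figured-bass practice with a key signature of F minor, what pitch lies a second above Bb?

C

Counting 1 letter step above Bb lands on C; in F minor, that letter is C.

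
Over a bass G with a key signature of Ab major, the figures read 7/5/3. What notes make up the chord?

A third above G in this key is Bb.
A fifth above G in this key is Db.
A seventh above G in this key is F.
Together with the bass G, this spells G half-diminished seventh in root position.

G, Bb, Db, F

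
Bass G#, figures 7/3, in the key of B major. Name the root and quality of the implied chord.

G# minor seventh

The figures 7/3 indicate a seventh chord in root position.
In root position the bass is the root, so the root is G#.
The chord tones are G#, B, D#, F#, giving G# minor seventh.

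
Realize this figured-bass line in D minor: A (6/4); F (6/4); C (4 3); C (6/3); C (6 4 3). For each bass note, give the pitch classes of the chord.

A (6/4): A, D, F.
F (6/4): F, Bb, D.
C (6/4/3): C, E, F, A.
C (6/3): C, E, A.
C (6/4/3): C, E, F, A.

A, D, F | F, Bb, D | C, E, F, A | C, E, A | C, E, F, A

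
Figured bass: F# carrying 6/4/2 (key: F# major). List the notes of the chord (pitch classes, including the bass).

A second above F# in this key is G#.
A fourth above F# in this key is B.
A sixth above F# in this key is D#.
Together with the bass F#, this spells G# minor seventh in third inversion.

F#, G#, B, D#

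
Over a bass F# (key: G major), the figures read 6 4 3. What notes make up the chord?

A third above F# in this key is A.
A fourth above F# in this key is B.
A sixth above F# in this key is D.
Together with the bass F#, this spells B minor seventh in second inversion.

F#, A, B, D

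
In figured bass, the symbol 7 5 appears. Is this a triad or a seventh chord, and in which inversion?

7 5 is shorthand for 7/5/3.
Intervals of 7/5/3 above the bass form a seventh chord; the bass is the root, so this is root position.

seventh chord, root position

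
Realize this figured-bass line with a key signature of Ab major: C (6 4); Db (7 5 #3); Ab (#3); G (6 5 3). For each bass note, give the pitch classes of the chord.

C, F, Ab | Db, F#, Ab, C | Ab, C#, Eb | G, Bb, Db, Eb

C (6/4): C, F, Ab.
Db (7/5/#3): Db, F#, Ab, C.
Ab (5/#3): Ab, C#, Eb.
G (6/5/3): G, Bb, Db, Eb.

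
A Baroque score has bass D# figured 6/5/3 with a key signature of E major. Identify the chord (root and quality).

B dominant seventh

The figures 6/5/3 indicate a seventh chord in first inversion.
In first inversion the root lies a sixth above the bass: a sixth above D# in E major is B.
The chord tones are D#, F#, A, B, giving B dominant seventh.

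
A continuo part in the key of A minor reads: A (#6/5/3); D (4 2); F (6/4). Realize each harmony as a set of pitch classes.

A (#6/5/3): A, C, E, F#.
D (6/4/2): D, E, G, B.
F (6/4): F, B, D.

A, C, E, F# | D, E, G, B | F, B, D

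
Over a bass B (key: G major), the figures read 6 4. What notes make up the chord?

B, E, G

A fourth above B in this key is E.
A sixth above B in this key is G.
Together with the bass B, this spells E minor in second inversion.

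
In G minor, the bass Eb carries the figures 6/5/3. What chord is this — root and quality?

The figures 6/5/3 indicate a seventh chord in first inversion.
In first inversion the root lies a sixth above the bass: a sixth above Eb in G minor is C.
The chord tones are Eb, G, Bb, C, giving C minor seventh.

C minor seventh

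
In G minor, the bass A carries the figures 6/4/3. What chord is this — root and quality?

D minor seventh

The figures 6/4/3 indicate a seventh chord in second inversion.
In second inversion the root lies a fourth above the bass: a fourth above A in G minor is D.
The chord tones are A, C, D, F, giving D minor seventh.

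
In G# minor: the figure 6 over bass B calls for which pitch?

G#

Counting 5 letter steps above B lands on G; in G# minor, that letter is G#.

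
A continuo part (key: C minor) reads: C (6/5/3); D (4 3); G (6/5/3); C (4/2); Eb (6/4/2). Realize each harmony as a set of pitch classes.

C, Eb, G, Ab | D, F, G, Bb | G, Bb, D, Eb | C, D, F, Ab | Eb, F, Ab, C

C (6/5/3): C, Eb, G, Ab.
D (6/4/3): D, F, G, Bb.
G (6/5/3): G, Bb, D, Eb.
C (6/4/2): C, D, F, Ab.
Eb (6/4/2): Eb, F, Ab, C.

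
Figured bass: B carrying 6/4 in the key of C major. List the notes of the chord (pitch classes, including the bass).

B, E, G

A fourth above B in this key is E.
A sixth above B in this key is G.
Together with the bass B, this spells E minor in second inversion.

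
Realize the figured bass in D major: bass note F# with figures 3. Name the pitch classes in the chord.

The written figures 3 are shorthand for 5/3: the 5 is implied.
A third above F# in this key is A.
A fifth above F# in this key is C#.
Together with the bass F#, this spells F# minor in root position.

F#, A, C#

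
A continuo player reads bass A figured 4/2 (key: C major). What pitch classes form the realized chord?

A, B, D, F

The written figures 4/2 are shorthand for 6/4/2: the 6 is implied.
A second above A in this key is B.
A fourth above A in this key is D.
A sixth above A in this key is F.
Together with the bass A, this spells B half-diminished seventh in third inversion.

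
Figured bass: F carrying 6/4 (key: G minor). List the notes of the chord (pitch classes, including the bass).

F, Bb, D

A fourth above F in this key is Bb.
A sixth above F in this key is D.
Together with the bass F, this spells Bb major in second inversion.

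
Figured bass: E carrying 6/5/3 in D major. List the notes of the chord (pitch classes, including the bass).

E, G, B, C#

A third above E in this key is G.
A fifth above E in this key is B.
A sixth above E in this key is C#.
Together with the bass E, this spells C# half-diminished seventh in first inversion.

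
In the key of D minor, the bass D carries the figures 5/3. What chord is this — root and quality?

D minor

The figures 5/3 indicate a triad in root position.
In root position the bass is the root, so the root is D.
The chord tones are D, F, A, giving D minor.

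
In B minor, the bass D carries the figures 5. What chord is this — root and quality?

The figures 5 indicate a triad in root position.
In root position the bass is the root, so the root is D.
The chord tones are D, F#, A, giving D major.

D major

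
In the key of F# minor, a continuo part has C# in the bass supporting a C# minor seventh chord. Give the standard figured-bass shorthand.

7

C# is the root of C# minor seventh, so the chord is in root position.
A seventh chord in root position is figured 7/5/3, conventionally abbreviated 7.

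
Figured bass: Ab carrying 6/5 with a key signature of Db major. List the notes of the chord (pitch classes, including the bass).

Ab, C, Eb, F

The written figures 6/5 are shorthand for 6/5/3: the 3 is implied.
A third above Ab in this key is C.
A fifth above Ab in this key is Eb.
A sixth above Ab in this key is F.
Together with the bass Ab, this spells F minor seventh in first inversion.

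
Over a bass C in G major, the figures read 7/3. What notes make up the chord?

The written figures 7/3 are shorthand for 7/5/3: the 5 is implied.
A third above C in this key is E.
A fifth above C in this key is G.
A seventh above C in this key is B.
Together with the bass C, this spells C major seventh in root position.

C, E, G, B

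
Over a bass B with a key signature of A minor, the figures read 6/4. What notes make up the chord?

A fourth above B in this key is E.
A sixth above B in this key is G.
Together with the bass B, this spells E minor in second inversion.

B, E, G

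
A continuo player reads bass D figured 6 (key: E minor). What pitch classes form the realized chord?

The written figures 6 are shorthand for 6/3: the 3 is implied.
A third above D in this key is F#.
A sixth above D in this key is B.
Together with the bass D, this spells B minor in first inversion.

D, F#, B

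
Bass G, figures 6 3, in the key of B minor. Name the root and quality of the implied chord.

E minor

The figures 6 3 indicate a triad in first inversion.
In first inversion the root lies a sixth above the bass: a sixth above G in B minor is E.
The chord tones are G, B, E, giving E minor.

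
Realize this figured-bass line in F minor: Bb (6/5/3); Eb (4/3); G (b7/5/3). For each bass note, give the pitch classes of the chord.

Bb, Db, F, G | Eb, G, Ab, C | G, Bb, Db, Fb

Bb (6/5/3): Bb, Db, F, G.
Eb (6/4/3): Eb, G, Ab, C.
G (b7/5/3): G, Bb, Db, Fb.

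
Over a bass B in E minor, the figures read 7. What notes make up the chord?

B, D, F#, A

The written figures 7 are shorthand for 7/5/3: the 5/3 are implied.
A third above B in this key is D.
A fifth above B in this key is F#.
A seventh above B in this key is A.
Together with the bass B, this spells B minor seventh in root position.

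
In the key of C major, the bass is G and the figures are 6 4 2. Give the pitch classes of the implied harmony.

G, A, C, E

A second above G in this key is A.
A fourth above G in this key is C.
A sixth above G in this key is E.
Together with the bass G, this spells A minor seventh in third inversion.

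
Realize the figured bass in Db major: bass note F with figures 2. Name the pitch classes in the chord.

The written figures 2 are shorthand for 6/4/2: the 6/4 are implied.
A second above F in this key is Gb.
A fourth above F in this key is Bb.
A sixth above F in this key is Db.
Together with the bass F, this spells Gb major seventh in third inversion.

F, Gb, Bb, Db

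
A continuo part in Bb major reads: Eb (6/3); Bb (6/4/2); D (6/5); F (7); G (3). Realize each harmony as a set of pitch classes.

Eb, G, C | Bb, C, Eb, G | D, F, A, Bb | F, A, C, Eb | G, Bb, D

Eb (6/3): Eb, G, C.
Bb (6/4/2): Bb, C, Eb, G.
D (6/5/3): D, F, A, Bb.
F (7/5/3): F, A, C, Eb.
G (5/3): G, Bb, D.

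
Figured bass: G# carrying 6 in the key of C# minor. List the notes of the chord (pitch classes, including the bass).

G#, B, E

The written figures 6 are shorthand for 6/3: the 3 is implied.
A third above G# in this key is B.
A sixth above G# in this key is E.
Together with the bass G#, this spells E major in first inversion.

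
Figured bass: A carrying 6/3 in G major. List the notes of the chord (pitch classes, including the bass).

A third above A in this key is C.
A sixth above A in this key is F#.
Together with the bass A, this spells F# diminished in first inversion.

A, C, F#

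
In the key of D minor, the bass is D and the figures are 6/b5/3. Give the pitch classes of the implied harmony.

A third above D in this key is F.
A fifth above D in this key is A, lowered to Ab by the flat.
A sixth above D in this key is Bb.
Together with the bass D, this spells Bb dominant seventh in first inversion.

D, F, Ab, Bb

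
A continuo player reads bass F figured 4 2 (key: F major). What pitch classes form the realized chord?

F, G, Bb, D

The written figures 4 2 are shorthand for 6/4/2: the 6 is implied.
A second above F in this key is G.
A fourth above F in this key is Bb.
A sixth above F in this key is D.
Together with the bass F, this spells G minor seventh in third inversion.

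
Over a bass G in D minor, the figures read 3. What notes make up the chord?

G, Bb, D

The written figures 3 are shorthand for 5/3: the 5 is implied.
A third above G in this key is Bb.
A fifth above G in this key is D.
Together with the bass G, this spells G minor in root position.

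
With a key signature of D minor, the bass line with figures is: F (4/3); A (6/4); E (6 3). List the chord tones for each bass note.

F, A, Bb, D | A, D, F | E, G, C

F (6/4/3): F, A, Bb, D.
A (6/4): A, D, F.
E (6/3): E, G, C.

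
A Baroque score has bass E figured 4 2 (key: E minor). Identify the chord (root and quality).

F# half-diminished seventh

The figures 4 2 indicate a seventh chord in third inversion.
In third inversion the root lies a second above the bass: a second above E in E minor is F#.
The chord tones are E, F#, A, C, giving F# half-diminished seventh.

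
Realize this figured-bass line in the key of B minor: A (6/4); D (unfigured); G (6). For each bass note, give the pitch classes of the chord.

A, D, F# | D, F#, A | G, B, E

A (6/4): A, D, F#.
D (5/3): D, F#, A.
G (6/3): G, B, E.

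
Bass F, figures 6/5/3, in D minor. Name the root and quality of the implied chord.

D minor seventh

The figures 6/5/3 indicate a seventh chord in first inversion.
In first inversion the root lies a sixth above the bass: a sixth above F in D minor is D.
The chord tones are F, A, C, D, giving D minor seventh.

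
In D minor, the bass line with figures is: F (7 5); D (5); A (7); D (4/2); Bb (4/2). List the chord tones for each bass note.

F, A, C, E | D, F, A | A, C, E, G | D, E, G, Bb | Bb, C, E, G

F (7/5/3): F, A, C, E.
D (5/3): D, F, A.
A (7/5/3): A, C, E, G.
D (6/4/2): D, E, G, Bb.
Bb (6/4/2): Bb, C, E, G.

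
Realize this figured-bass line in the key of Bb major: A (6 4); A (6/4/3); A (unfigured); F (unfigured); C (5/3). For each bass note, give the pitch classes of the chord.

A (6/4): A, D, F.
A (6/4/3): A, C, D, F.
A (5/3): A, C, Eb.
F (5/3): F, A, C.
C (5/3): C, Eb, G.

A, D, F | A, C, D, F | A, C, Eb | F, A, C | C, Eb, G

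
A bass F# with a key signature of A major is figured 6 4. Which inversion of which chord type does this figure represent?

triad, second inversion

Intervals of 6/4 above the bass form a triad; the bass is the fifth, so this is second inversion.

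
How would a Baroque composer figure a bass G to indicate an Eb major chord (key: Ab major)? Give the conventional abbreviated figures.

6

G is the third of Eb major, so the chord is in first inversion.
A triad in first inversion is figured 6/3, conventionally abbreviated 6.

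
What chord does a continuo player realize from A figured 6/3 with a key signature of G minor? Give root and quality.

The figures 6/3 indicate a triad in first inversion.
In first inversion the root lies a sixth above the bass: a sixth above A in G minor is F.
The chord tones are A, C, F, giving F major.

F major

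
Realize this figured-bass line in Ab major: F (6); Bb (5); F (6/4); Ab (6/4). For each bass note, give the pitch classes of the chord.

F, Ab, Db | Bb, Db, F | F, Bb, Db | Ab, Db, F

F (6/3): F, Ab, Db.
Bb (5/3): Bb, Db, F.
F (6/4): F, Bb, Db.
Ab (6/4): Ab, Db, F.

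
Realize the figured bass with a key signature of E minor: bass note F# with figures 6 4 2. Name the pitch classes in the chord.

A second above F# in this key is G.
A fourth above F# in this key is B.
A sixth above F# in this key is D.
Together with the bass F#, this spells G major seventh in third inversion.

F#, G, B, D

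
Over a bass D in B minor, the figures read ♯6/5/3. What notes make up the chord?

D, F#, A, B#

A third above D in this key is F#.
A fifth above D in this key is A.
A sixth above D in this key is B, raised to B# by the sharp.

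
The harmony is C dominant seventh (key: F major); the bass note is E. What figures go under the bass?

6/5

E is the third of C dominant seventh, so the chord is in first inversion.
A seventh chord in first inversion is figured 6/5/3, conventionally abbreviated 6/5.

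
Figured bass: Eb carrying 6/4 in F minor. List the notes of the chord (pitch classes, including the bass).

A fourth above Eb in this key is Ab.
A sixth above Eb in this key is C.
Together with the bass Eb, this spells Ab major in second inversion.

Eb, Ab, C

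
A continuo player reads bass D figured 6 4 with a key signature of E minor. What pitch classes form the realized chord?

A fourth above D in this key is G.
A sixth above D in this key is B.
Together with the bass D, this spells G major in second inversion.

D, G, B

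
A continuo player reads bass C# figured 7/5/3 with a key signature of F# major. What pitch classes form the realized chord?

A third above C# in this key is E#.
A fifth above C# in this key is G#.
A seventh above C# in this key is B.
Together with the bass C#, this spells C# dominant seventh in root position.

C#, E#, G#, B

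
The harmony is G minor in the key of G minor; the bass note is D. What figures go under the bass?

D is the fifth of G minor, so the chord is in second inversion.
A triad in second inversion is figured 6/4, conventionally abbreviated 6/4.

6/4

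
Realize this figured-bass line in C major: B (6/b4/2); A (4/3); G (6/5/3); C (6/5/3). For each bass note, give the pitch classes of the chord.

B, C, Eb, G | A, C, D, F | G, B, D, E | C, E, G, A

B (6/b4/2): B, C, Eb, G.
A (6/4/3): A, C, D, F.
G (6/5/3): G, B, D, E.
C (6/5/3): C, E, G, A.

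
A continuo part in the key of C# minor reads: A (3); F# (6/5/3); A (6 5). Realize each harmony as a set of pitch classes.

A, C#, E | F#, A, C#, D# | A, C#, E, F#

A (5/3): A, C#, E.
F# (6/5/3): F#, A, C#, D#.
A (6/5/3): A, C#, E, F#.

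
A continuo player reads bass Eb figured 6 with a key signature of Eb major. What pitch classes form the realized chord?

The written figures 6 are shorthand for 6/3: the 3 is implied.
A third above Eb in this key is G.
A sixth above Eb in this key is C.
Together with the bass Eb, this spells C minor in first inversion.

Eb, G, C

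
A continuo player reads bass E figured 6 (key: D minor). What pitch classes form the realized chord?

The written figures 6 are shorthand for 6/3: the 3 is implied.
A third above E in this key is G.
A sixth above E in this key is C.
Together with the bass E, this spells C major in first inversion.

E, G, C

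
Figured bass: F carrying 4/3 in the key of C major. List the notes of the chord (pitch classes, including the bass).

The written figures 4/3 are shorthand for 6/4/3: the 6 is implied.
A third above F in this key is A.
A fourth above F in this key is B.
A sixth above F in this key is D.
Together with the bass F, this spells B half-diminished seventh in second inversion.

F, A, B, D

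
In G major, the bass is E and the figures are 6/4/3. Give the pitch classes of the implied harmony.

E, G, A, C

A third above E in this key is G.
A fourth above E in this key is A.
A sixth above E in this key is C.
Together with the bass E, this spells A minor seventh in second inversion.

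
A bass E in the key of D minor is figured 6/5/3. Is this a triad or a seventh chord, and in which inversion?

seventh chord, first inversion

Intervals of 6/5/3 above the bass form a seventh chord; the bass is the third, so this is first inversion.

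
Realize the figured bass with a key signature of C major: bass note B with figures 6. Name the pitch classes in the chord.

B, D, G

The written figures 6 are shorthand for 6/3: the 3 is implied.
A third above B in this key is D.
A sixth above B in this key is G.
Together with the bass B, this spells G major in first inversion.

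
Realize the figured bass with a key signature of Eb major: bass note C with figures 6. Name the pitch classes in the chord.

C, Eb, Ab

The written figures 6 are shorthand for 6/3: the 3 is implied.
A third above C in this key is Eb.
A sixth above C in this key is Ab.
Together with the bass C, this spells Ab major in first inversion.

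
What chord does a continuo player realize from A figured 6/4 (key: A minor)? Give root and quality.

D minor

The figures 6/4 indicate a triad in second inversion.
In second inversion the root lies a fourth above the bass: a fourth above A in A minor is D.
The chord tones are A, D, F, giving D minor.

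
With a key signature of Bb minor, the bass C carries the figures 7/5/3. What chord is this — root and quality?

C half-diminished seventh

The figures 7/5/3 indicate a seventh chord in root position.
In root position the bass is the root, so the root is C.
The chord tones are C, Eb, Gb, Bb, giving C half-diminished seventh.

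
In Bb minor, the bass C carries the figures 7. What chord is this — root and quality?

The figures 7 indicate a seventh chord in root position.
In root position the bass is the root, so the root is C.
The chord tones are C, Eb, Gb, Bb, giving C half-diminished seventh.

C half-diminished seventh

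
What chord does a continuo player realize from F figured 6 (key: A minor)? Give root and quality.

D minor

The figures 6 indicate a triad in first inversion.
In first inversion the root lies a sixth above the bass: a sixth above F in A minor is D.
The chord tones are F, A, D, giving D minor.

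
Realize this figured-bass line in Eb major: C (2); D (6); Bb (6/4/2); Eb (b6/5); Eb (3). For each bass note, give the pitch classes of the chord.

C (6/4/2): C, D, F, Ab.
D (6/3): D, F, Bb.
Bb (6/4/2): Bb, C, Eb, G.
Eb (b6/5/3): Eb, G, Bb, Cb.
Eb (5/3): Eb, G, Bb.

C, D, F, Ab | D, F, Bb | Bb, C, Eb, G | Eb, G, Bb, Cb | Eb, G, Bb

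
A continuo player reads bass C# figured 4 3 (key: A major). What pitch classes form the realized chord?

C#, E, F#, A

The written figures 4 3 are shorthand for 6/4/3: the 6 is implied.
A third above C# in this key is E.
A fourth above C# in this key is F#.
A sixth above C# in this key is A.
Together with the bass C#, this spells F# minor seventh in second inversion.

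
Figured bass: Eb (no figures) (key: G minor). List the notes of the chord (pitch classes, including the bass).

Eb, G, Bb

An unfigured bass implies 5/3.
A third above Eb in this key is G.
A fifth above Eb in this key is Bb.
Together with the bass Eb, this spells Eb major in root position.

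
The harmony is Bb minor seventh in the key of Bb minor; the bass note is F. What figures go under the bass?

F is the fifth of Bb minor seventh, so the chord is in second inversion.
A seventh chord in second inversion is figured 6/4/3, conventionally abbreviated 4/3.

4/3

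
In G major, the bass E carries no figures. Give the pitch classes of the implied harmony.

An unfigured bass implies 5/3.
A third above E in this key is G.
A fifth above E in this key is B.
Together with the bass E, this spells E minor in root position.

E, G, B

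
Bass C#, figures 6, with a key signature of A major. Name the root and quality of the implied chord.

The figures 6 indicate a triad in first inversion.
In first inversion the root lies a sixth above the bass: a sixth above C# in A major is A.
The chord tones are C#, E, A, giving A major.

A major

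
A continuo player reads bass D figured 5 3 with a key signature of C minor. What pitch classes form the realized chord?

A third above D in this key is F.
A fifth above D in this key is Ab.
Together with the bass D, this spells D diminished in root position.

D, F, Ab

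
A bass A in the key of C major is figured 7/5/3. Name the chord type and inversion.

seventh chord, root position

Intervals of 7/5/3 above the bass form a seventh chord; the bass is the root, so this is root position.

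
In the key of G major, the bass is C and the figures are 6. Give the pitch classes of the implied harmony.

C, E, A

The written figures 6 are shorthand for 6/3: the 3 is implied.
A third above C in this key is E.
A sixth above C in this key is A.
Together with the bass C, this spells A minor in first inversion.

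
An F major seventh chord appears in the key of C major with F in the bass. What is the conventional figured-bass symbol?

F is the root of F major seventh, so the chord is in root position.
A seventh chord in root position is figured 7/5/3, conventionally abbreviated 7.

7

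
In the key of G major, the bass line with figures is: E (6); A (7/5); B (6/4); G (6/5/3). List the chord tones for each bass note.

E, G, C | A, C, E, G | B, E, G | G, B, D, E

E (6/3): E, G, C.
A (7/5/3): A, C, E, G.
B (6/4): B, E, G.
G (6/5/3): G, B, D, E.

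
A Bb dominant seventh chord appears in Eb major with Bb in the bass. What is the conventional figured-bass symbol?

Bb is the root of Bb dominant seventh, so the chord is in root position.
A seventh chord in root position is figured 7/5/3, conventionally abbreviated 7.

7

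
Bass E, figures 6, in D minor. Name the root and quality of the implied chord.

The figures 6 indicate a triad in first inversion.
In first inversion the root lies a sixth above the bass: a sixth above E in D minor is C.
The chord tones are E, G, C, giving C major.

C major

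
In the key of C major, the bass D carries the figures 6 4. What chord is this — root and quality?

G major

The figures 6 4 indicate a triad in second inversion.
In second inversion the root lies a fourth above the bass: a fourth above D in C major is G.
The chord tones are D, G, B, giving G major.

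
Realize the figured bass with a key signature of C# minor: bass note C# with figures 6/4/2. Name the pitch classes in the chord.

C#, D#, F#, A

A second above C# in this key is D#.
A fourth above C# in this key is F#.
A sixth above C# in this key is A.
Together with the bass C#, this spells D# half-diminished seventh in third inversion.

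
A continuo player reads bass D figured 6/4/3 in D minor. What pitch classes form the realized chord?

A third above D in this key is F.
A fourth above D in this key is G.
A sixth above D in this key is Bb.
Together with the bass D, this spells G minor seventh in second inversion.

D, F, G, Bb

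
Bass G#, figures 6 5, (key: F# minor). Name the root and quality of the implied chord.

E dominant seventh

The figures 6 5 indicate a seventh chord in first inversion.
In first inversion the root lies a sixth above the bass: a sixth above G# in F# minor is E.
The chord tones are G#, B, D, E, giving E dominant seventh.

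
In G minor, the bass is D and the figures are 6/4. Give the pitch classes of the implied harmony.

D, G, Bb

A fourth above D in this key is G.
A sixth above D in this key is Bb.
Together with the bass D, this spells G minor in second inversion.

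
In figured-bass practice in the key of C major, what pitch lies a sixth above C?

A

Counting 5 letter steps above C lands on A; in C major, that letter is A.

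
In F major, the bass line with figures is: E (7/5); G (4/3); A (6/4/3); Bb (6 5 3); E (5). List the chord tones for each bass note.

E (7/5/3): E, G, Bb, D.
G (6/4/3): G, Bb, C, E.
A (6/4/3): A, C, D, F.
Bb (6/5/3): Bb, D, F, G.
E (5/3): E, G, Bb.

E, G, Bb, D | G, Bb, C, E | A, C, D, F | Bb, D, F, G | E, G, Bb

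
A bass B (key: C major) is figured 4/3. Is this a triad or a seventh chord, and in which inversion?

4/3 is shorthand for 6/4/3.
Intervals of 6/4/3 above the bass form a seventh chord; the bass is the fifth, so this is second inversion.

seventh chord, second inversion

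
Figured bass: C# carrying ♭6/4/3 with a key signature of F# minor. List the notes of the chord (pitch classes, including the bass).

C#, E, F#, Ab

A third above C# in this key is E.
A fourth above C# in this key is F#.
A sixth above C# in this key is A, lowered to Ab by the flat.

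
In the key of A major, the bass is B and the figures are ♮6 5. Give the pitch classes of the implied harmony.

B, D, F#, G

The written figures ♮6 5 are shorthand for 6/5/3: the 3 is implied.
A third above B in this key is D.
A fifth above B in this key is F#.
A sixth above B in this key is G#, made natural (G) by the ♮ figure.
Together with the bass B, this spells G major seventh in first inversion.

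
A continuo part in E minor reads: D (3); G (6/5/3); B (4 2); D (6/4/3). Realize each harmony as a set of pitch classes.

D (5/3): D, F#, A.
G (6/5/3): G, B, D, E.
B (6/4/2): B, C, E, G.
D (6/4/3): D, F#, G, B.

D, F#, A | G, B, D, E | B, C, E, G | D, F#, G, B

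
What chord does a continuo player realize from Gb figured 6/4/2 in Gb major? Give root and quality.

Ab minor seventh

The figures 6/4/2 indicate a seventh chord in third inversion.
In third inversion the root lies a second above the bass: a second above Gb in Gb major is Ab.
The chord tones are Gb, Ab, Cb, Eb, giving Ab minor seventh.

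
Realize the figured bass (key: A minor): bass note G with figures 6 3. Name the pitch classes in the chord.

G, B, E

A third above G in this key is B.
A sixth above G in this key is E.
Together with the bass G, this spells E minor in first inversion.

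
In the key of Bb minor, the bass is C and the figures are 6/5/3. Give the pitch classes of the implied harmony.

A third above C in this key is Eb.
A fifth above C in this key is Gb.
A sixth above C in this key is Ab.
Together with the bass C, this spells Ab dominant seventh in first inversion.

C, Eb, Gb, Ab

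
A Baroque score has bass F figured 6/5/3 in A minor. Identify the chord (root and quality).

D minor seventh

The figures 6/5/3 indicate a seventh chord in first inversion.
In first inversion the root lies a sixth above the bass: a sixth above F in A minor is D.
The chord tones are F, A, C, D, giving D minor seventh.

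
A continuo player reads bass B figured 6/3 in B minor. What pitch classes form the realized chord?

A third above B in this key is D.
A sixth above B in this key is G.
Together with the bass B, this spells G major in first inversion.

B, D, G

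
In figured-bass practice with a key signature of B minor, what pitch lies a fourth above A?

D

Counting 3 letter steps above A lands on D; in B minor, that letter is D.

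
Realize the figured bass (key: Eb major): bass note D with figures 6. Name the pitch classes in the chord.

D, F, Bb

The written figures 6 are shorthand for 6/3: the 3 is implied.
A third above D in this key is F.
A sixth above D in this key is Bb.
Together with the bass D, this spells Bb major in first inversion.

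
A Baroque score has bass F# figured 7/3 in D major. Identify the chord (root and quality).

F# minor seventh

The figures 7/3 indicate a seventh chord in root position.
In root position the bass is the root, so the root is F#.
The chord tones are F#, A, C#, E, giving F# minor seventh.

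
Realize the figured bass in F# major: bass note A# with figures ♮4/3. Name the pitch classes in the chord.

The written figures ♮4/3 are shorthand for 6/4/3: the 6 is implied.
A third above A# in this key is C#.
A fourth above A# in this key is D#, made natural (D) by the ♮ figure.
A sixth above A# in this key is F#.
Together with the bass A#, this spells D augmented major seventh in second inversion.

A#, C#, D, F#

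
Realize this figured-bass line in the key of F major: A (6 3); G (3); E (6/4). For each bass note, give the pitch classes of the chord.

A (6/3): A, C, F.
G (5/3): G, Bb, D.
E (6/4): E, A, C.

A, C, F | G, Bb, D | E, A, C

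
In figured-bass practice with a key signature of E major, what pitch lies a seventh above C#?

Counting 6 letter steps above C# lands on B; in E major, that letter is B.

B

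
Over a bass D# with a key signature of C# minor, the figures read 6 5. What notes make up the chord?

The written figures 6 5 are shorthand for 6/5/3: the 3 is implied.
A third above D# in this key is F#.
A fifth above D# in this key is A.
A sixth above D# in this key is B.
Together with the bass D#, this spells B dominant seventh in first inversion.

D#, F#, A, B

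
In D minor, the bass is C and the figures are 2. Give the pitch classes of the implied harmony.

The written figures 2 are shorthand for 6/4/2: the 6/4 are implied.
A second above C in this key is D.
A fourth above C in this key is F.
A sixth above C in this key is A.
Together with the bass C, this spells D minor seventh in third inversion.

C, D, F, A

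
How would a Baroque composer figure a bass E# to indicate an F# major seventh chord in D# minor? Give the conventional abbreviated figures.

4/2

E# is the seventh of F# major seventh, so the chord is in third inversion.
A seventh chord in third inversion is figured 6/4/2, conventionally abbreviated 4/2.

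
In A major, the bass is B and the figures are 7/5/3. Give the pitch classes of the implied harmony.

A third above B in this key is D.
A fifth above B in this key is F#.
A seventh above B in this key is A.
Together with the bass B, this spells B minor seventh in root position.

B, D, F#, A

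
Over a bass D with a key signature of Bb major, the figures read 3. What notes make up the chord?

The written figures 3 are shorthand for 5/3: the 5 is implied.
A third above D in this key is F.
A fifth above D in this key is A.
Together with the bass D, this spells D minor in root position.

D, F, A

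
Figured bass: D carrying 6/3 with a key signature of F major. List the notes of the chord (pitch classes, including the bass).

D, F, Bb

A third above D in this key is F.
A sixth above D in this key is Bb.
Together with the bass D, this spells Bb major in first inversion.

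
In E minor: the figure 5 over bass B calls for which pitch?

Counting 4 letter steps above B lands on F; in E minor, that letter is F#.

F#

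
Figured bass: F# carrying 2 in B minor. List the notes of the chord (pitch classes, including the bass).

The written figures 2 are shorthand for 6/4/2: the 6/4 are implied.
A second above F# in this key is G.
A fourth above F# in this key is B.
A sixth above F# in this key is D.
Together with the bass F#, this spells G major seventh in third inversion.

F#, G, B, D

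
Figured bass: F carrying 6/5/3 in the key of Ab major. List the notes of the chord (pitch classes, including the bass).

A third above F in this key is Ab.
A fifth above F in this key is C.
A sixth above F in this key is Db.
Together with the bass F, this spells Db major seventh in first inversion.

F, Ab, C, Db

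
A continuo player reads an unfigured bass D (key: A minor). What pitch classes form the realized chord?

An unfigured bass implies 5/3.
A third above D in this key is F.
A fifth above D in this key is A.
Together with the bass D, this spells D minor in root position.

D, F, A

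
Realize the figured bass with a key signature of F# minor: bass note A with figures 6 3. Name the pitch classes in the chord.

A, C#, F#

A third above A in this key is C#.
A sixth above A in this key is F#.
Together with the bass A, this spells F# minor in first inversion.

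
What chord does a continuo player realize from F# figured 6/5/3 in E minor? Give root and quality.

D dominant seventh

The figures 6/5/3 indicate a seventh chord in first inversion.
In first inversion the root lies a sixth above the bass: a sixth above F# in E minor is D.
The chord tones are F#, A, C, D, giving D dominant seventh.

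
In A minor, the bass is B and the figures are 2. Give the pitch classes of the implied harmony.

The written figures 2 are shorthand for 6/4/2: the 6/4 are implied.
A second above B in this key is C.
A fourth above B in this key is E.
A sixth above B in this key is G.
Together with the bass B, this spells C major seventh in third inversion.

B, C, E, G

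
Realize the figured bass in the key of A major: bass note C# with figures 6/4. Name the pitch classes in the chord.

C#, F#, A

A fourth above C# in this key is F#.
A sixth above C# in this key is A.
Together with the bass C#, this spells F# minor in second inversion.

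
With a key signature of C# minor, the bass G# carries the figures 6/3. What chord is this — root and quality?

E major

The figures 6/3 indicate a triad in first inversion.
In first inversion the root lies a sixth above the bass: a sixth above G# in C# minor is E.
The chord tones are G#, B, E, giving E major.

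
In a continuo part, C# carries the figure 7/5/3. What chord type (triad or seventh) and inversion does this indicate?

Intervals of 7/5/3 above the bass form a seventh chord; the bass is the root, so this is root position.

seventh chord, root position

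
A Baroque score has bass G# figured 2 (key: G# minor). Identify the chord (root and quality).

A# half-diminished seventh

The figures 2 indicate a seventh chord in third inversion.
In third inversion the root lies a second above the bass: a second above G# in G# minor is A#.
The chord tones are G#, A#, C#, E, giving A# half-diminished seventh.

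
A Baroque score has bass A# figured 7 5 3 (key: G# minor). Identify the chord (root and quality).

The figures 7 5 3 indicate a seventh chord in root position.
In root position the bass is the root, so the root is A#.
The chord tones are A#, C#, E, G#, giving A# half-diminished seventh.

A# half-diminished seventh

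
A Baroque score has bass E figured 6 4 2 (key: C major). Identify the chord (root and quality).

F major seventh

The figures 6 4 2 indicate a seventh chord in third inversion.
In third inversion the root lies a second above the bass: a second above E in C major is F.
The chord tones are E, F, A, C, giving F major seventh.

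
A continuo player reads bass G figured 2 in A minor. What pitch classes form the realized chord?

The written figures 2 are shorthand for 6/4/2: the 6/4 are implied.
A second above G in this key is A.
A fourth above G in this key is C.
A sixth above G in this key is E.
Together with the bass G, this spells A minor seventh in third inversion.

G, A, C, E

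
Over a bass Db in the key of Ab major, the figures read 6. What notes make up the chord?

Db, F, Bb

The written figures 6 are shorthand for 6/3: the 3 is implied.
A third above Db in this key is F.
A sixth above Db in this key is Bb.
Together with the bass Db, this spells Bb minor in first inversion.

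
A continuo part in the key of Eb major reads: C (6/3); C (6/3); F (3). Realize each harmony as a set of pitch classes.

C, Eb, Ab | C, Eb, Ab | F, Ab, C

C (6/3): C, Eb, Ab.
C (6/3): C, Eb, Ab.
F (5/3): F, Ab, C.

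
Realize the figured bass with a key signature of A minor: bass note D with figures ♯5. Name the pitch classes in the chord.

D, F, A#

The written figures ♯5 are shorthand for 5/3: the 3 is implied.
A third above D in this key is F.
A fifth above D in this key is A, raised to A# by the sharp.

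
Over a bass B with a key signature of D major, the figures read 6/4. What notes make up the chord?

A fourth above B in this key is E.
A sixth above B in this key is G.
Together with the bass B, this spells E minor in second inversion.

B, E, G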